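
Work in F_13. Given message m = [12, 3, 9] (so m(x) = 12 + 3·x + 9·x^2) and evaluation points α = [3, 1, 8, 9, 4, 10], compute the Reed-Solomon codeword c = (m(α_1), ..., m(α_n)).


c = [11, 11, 1, 1, 12, 6]

Message polynomial: m(x) = 12 + 3·x + 9·x^2 (mod 13).
For each evaluation point α_i, compute m(α_i) mod 13:
  α_1 = 3: Horner steps 9 → 4 → 11, so m(3) = 11.
  α_2 = 1: Horner steps 9 → 12 → 11, so m(1) = 11.
  α_3 = 8: Horner steps 9 → 10 → 1, so m(8) = 1.
  α_4 = 9: Horner steps 9 → 6 → 1, so m(9) = 1.
  α_5 = 4: Horner steps 9 → 0 → 12, so m(4) = 12.
  α_6 = 10: Horner steps 9 → 2 → 6, so m(10) = 6.
Codeword c = [11, 11, 1, 1, 12, 6] ∈ F_13^6.


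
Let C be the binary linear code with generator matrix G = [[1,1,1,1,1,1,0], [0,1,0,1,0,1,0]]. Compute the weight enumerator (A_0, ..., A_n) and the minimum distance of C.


Weight distribution: A_0 = 1, A_3 = 2, A_6 = 1. Minimum distance d = 3.

Enumerate all 2^2 = 4 messages m ∈ F_2^2.
For each, compute codeword c = mG in F_2^7, then tally its weight.
  m = 00 → c = 0000000, weight = 0.
  m = 10 → c = 1111110, weight = 6.
  m = 01 → c = 0101010, weight = 3.
  m = 11 → c = 1010100, weight = 3.
Tally weights:
  weight 0: 1 codewords.
  weight 3: 2 codewords.
  weight 6: 1 codewords.
Minimum distance d = smallest w > 0 with A_w > 0 = 3.
Sanity: Σ A_w = 4 = 2^2 = 4 ✓.


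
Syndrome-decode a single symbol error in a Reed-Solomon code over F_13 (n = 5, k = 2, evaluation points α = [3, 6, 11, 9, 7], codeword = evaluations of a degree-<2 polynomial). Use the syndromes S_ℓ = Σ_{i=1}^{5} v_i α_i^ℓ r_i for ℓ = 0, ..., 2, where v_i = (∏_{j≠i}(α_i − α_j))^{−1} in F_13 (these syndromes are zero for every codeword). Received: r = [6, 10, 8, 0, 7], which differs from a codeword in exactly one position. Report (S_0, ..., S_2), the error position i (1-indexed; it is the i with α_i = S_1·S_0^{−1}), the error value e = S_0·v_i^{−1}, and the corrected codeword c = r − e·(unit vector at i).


S = (2, 5, 6), error at position 4, error magnitude e = 12, c = [6, 10, 8, 1, 7].

Step 1: column multipliers v_i = (∏_{j≠i}(α_i − α_j))^{−1} mod 13.
  i = 1 (α = 3): (3−6)(3−11)(3−9)(3−7) = (−3)·(−8)·(−6)·(−4) = 576 ≡ 4, so v_1 = 4^{−1} = 10 (mod 13).
  i = 2 (α = 6): (6−3)(6−11)(6−9)(6−7) = 3·(−5)·(−3)·(−1) = −45 ≡ 7, so v_2 = 7^{−1} = 2 (mod 13).
  i = 3 (α = 11): (11−3)(11−6)(11−9)(11−7) = 8·5·2·4 = 320 ≡ 8, so v_3 = 8^{−1} = 5 (mod 13).
  i = 4 (α = 9): (9−3)(9−6)(9−11)(9−7) = 6·3·(−2)·2 = −72 ≡ 6, so v_4 = 6^{−1} = 11 (mod 13).
  i = 5 (α = 7): (7−3)(7−6)(7−11)(7−9) = 4·1·(−4)·(−2) = 32 ≡ 6, so v_5 = 6^{−1} = 11 (mod 13).
  v = [10, 2, 5, 11, 11].
Step 2: syndromes of r = [6, 10, 8, 0, 7] (all sums mod 13).
  S_0 = Σ v_i r_i = 10·6 + 2·10 + 5·8 + 11·0 + 11·7 = 197 ≡ 2.
  S_1 = Σ v_i α_i r_i = 10·3·6 + 2·6·10 + 5·11·8 + 11·9·0 + 11·7·7 = 1279 ≡ 5.
  α_i^2 mod 13 = [9, 10, 4, 3, 10].
  S_2 = Σ v_i α_i^2 r_i = 10·9·6 + 2·10·10 + 5·4·8 + 11·3·0 + 11·10·7 = 1670 ≡ 6.
  S = (2, 5, 6) ≠ 0, so r is not a codeword (an error is present).
Step 3: locate the error. For a single error e at position i, S_ℓ = v_i·e·α_i^ℓ, so α_err = S_1/S_0.
  S_0^{−1} = 2^{−1} = 7 (mod 13), so α_err = 5·7 = 35 ≡ 9 = α_4. Error position i = 4.
  Consistency check: S_2/S_1 = 6·8 = 48 ≡ 9 = α_err ✓ (single-error assumption holds).
Step 4: error magnitude e = S_0/v_4 = S_0·∏_{j≠4}(α_4 − α_j) = 2·6 = 12 ≡ 12 (mod 13).
Step 5: correct position 4: c_4 = r_4 − e = 0 − 12 ≡ 1 (mod 13). Hence c = [6, 10, 8, 1, 7].
  Check: interpolating c through the α_i gives m(x) = 2 + 10·x (degree < 2) with m(α_i) = c_i for every i, so c is indeed a codeword.


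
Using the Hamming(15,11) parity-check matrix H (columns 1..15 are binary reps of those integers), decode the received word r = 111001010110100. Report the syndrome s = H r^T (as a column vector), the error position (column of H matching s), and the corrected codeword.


s = (0, 0, 1, 0)^T, error position = 2, corrected codeword c = 101001010110100

Compute s = H r^T mod 2 one row at a time:
  s_1 = 1 + 0 + 1 + 1 + 0 + 1 + 0 + 0 = 4 ≡ 0 (mod 2).
  s_2 = 0 + 0 + 1 + 0 + 0 + 1 + 0 + 0 = 2 ≡ 0 (mod 2).
  s_3 = 1 + 1 + 1 + 0 + 1 + 1 + 0 + 0 = 5 ≡ 1 (mod 2).
  s_4 = 1 + 1 + 0 + 0 + 0 + 1 + 1 + 0 = 4 ≡ 0 (mod 2).
s = (0, 0, 1, 0)^T — this equals column 2 of H (binary 0010), so error is at position 2.
Correct: flip bit 2 of r = 111001010110100 to get c = 101001010110100.


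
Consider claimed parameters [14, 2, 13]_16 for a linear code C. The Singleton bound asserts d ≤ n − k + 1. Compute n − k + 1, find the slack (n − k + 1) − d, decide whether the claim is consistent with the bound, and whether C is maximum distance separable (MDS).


Singleton RHS = n − k + 1 = 13, slack = 0, bound satisfied, MDS.

Singleton bound: d ≤ n − k + 1.
Here n = 14, k = 2, so n − k + 1 = 13.
Given d = 13, check d ≤ 13: YES.
Slack = (n − k + 1) − d = 0.
The code is MDS (slack = 0).
Description: the claimed parameters are [14, 2, 13]_16; such a code would be MDS (meets Singleton bound).


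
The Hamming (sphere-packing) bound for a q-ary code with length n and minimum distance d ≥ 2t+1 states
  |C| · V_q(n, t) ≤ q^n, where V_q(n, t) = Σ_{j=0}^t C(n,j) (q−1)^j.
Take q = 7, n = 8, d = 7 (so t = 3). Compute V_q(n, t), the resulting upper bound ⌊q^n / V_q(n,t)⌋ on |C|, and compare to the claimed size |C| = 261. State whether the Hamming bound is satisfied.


V_q(n, t) = 13153, q^n = 5764801, Hamming bound = 438, |C| = 261 ≤ bound (satisfied).

Step 1: Compute V_q(n, t) = Σ_{j=0}^3 C(n, j) (q−1)^j.
  j = 0: C(8,0)·(6)^0 = 1·1 = 1.
  j = 1: C(8,1)·(6)^1 = 8·6 = 48.
  j = 2: C(8,2)·(6)^2 = 28·36 = 1008.
  j = 3: C(8,3)·(6)^3 = 56·216 = 12096.
  V_q(n, t) = 1 + 48 + 1008 + 12096 = 13153.
Step 2: q^n = 7^8 = 5764801.
Step 3: Hamming bound ⌊q^n / V_q(n,t)⌋ = ⌊5764801/13153⌋ = 438.
Step 4: Compare |C| = 261 to 438: satisfied.
The claimed |C| lies below the Hamming bound.


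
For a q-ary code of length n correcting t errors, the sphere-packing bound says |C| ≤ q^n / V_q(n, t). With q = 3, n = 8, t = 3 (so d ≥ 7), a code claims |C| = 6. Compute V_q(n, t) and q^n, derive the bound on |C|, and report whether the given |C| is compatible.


V_q(n, t) = 577, q^n = 6561, Hamming bound = 11, |C| = 6 ≤ bound (satisfied).

Step 1: Compute V_q(n, t) = Σ_{j=0}^3 C(n, j) (q−1)^j.
  j = 0: C(8,0)·(2)^0 = 1·1 = 1.
  j = 1: C(8,1)·(2)^1 = 8·2 = 16.
  j = 2: C(8,2)·(2)^2 = 28·4 = 112.
  j = 3: C(8,3)·(2)^3 = 56·8 = 448.
  V_q(n, t) = 1 + 16 + 112 + 448 = 577.
Step 2: q^n = 3^8 = 6561.
Step 3: Hamming bound ⌊q^n / V_q(n,t)⌋ = ⌊6561/577⌋ = 11.
Step 4: Compare |C| = 6 to 11: satisfied.
The claimed |C| lies below the Hamming bound.


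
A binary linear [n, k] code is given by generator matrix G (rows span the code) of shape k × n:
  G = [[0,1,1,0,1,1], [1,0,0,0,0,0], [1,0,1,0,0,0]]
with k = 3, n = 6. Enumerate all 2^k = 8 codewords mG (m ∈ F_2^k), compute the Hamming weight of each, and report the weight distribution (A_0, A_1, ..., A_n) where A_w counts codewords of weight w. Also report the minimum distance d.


Weight distribution: A_0 = 1, A_1 = 2, A_2 = 1, A_3 = 1, A_4 = 2, A_5 = 1. Minimum distance d = 1.

Enumerate all 2^3 = 8 messages m ∈ F_2^3.
For each, compute codeword c = mG in F_2^6, then tally its weight.
  m = 000 → c = 000000, weight = 0.
  m = 100 → c = 011011, weight = 4.
  m = 010 → c = 100000, weight = 1.
  m = 110 → c = 111011, weight = 5.
  m = 001 → c = 101000, weight = 2.
  m = 101 → c = 110011, weight = 4.
  m = 011 → c = 001000, weight = 1.
  m = 111 → c = 010011, weight = 3.
Tally weights:
  weight 0: 1 codewords.
  weight 1: 2 codewords.
  weight 2: 1 codewords.
  weight 3: 1 codewords.
  weight 4: 2 codewords.
  weight 5: 1 codewords.
Minimum distance d = smallest w > 0 with A_w > 0 = 1.
Sanity: Σ A_w = 8 = 2^3 = 8 ✓.


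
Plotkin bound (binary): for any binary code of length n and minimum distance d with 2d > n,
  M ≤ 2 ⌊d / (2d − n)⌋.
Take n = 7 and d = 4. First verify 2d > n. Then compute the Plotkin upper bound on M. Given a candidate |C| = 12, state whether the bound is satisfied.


Plotkin bound M ≤ 8; given |C| = 12 > bound (violated).

Check applicability: 2d = 8, n = 7.
2d − n = 1 > 0, so Plotkin applies.
Compute d/(2d−n) = 4/1 ≈ 4.0000.
⌊d/(2d−n)⌋ = 4.
Plotkin bound: M ≤ 2·4 = 8.
Given |C| = 12, check: VIOLATED.
This |C| is above the Plotkin bound, so no binary code with n = 7, d = 4 and 12 codewords exists.


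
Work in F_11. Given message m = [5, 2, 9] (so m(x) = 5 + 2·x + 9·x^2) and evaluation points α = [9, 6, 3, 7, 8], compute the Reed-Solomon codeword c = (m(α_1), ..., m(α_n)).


c = [4, 0, 4, 9, 3]

Message polynomial: m(x) = 5 + 2·x + 9·x^2 (mod 11).
For each evaluation point α_i, compute m(α_i) mod 11:
  α_1 = 9: Horner steps 9 → 6 → 4, so m(9) = 4.
  α_2 = 6: Horner steps 9 → 1 → 0, so m(6) = 0.
  α_3 = 3: Horner steps 9 → 7 → 4, so m(3) = 4.
  α_4 = 7: Horner steps 9 → 10 → 9, so m(7) = 9.
  α_5 = 8: Horner steps 9 → 8 → 3, so m(8) = 3.
Codeword c = [4, 0, 4, 9, 3] ∈ F_11^5.


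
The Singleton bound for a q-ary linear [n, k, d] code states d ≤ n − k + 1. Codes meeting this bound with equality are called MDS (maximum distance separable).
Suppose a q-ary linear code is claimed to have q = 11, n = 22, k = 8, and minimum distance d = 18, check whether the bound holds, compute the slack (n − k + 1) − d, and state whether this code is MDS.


Singleton RHS = n − k + 1 = 15, slack = -3, bound violated (no such code; not MDS).

Singleton bound: d ≤ n − k + 1.
Here n = 22, k = 8, so n − k + 1 = 15.
Given d = 18, check d ≤ 15: NO.
Slack = (n − k + 1) − d = -3.
The slack is negative: d = 18 exceeds n − k + 1 = 15 by 3, so the Singleton bound is violated and no linear [22, 8, 18]_11 code can exist. In particular it is not MDS (MDS requires d = n − k + 1 exactly).
Description: the claimed parameters are [22, 8, 18]_11; such a code would be impossible (violates the Singleton bound).


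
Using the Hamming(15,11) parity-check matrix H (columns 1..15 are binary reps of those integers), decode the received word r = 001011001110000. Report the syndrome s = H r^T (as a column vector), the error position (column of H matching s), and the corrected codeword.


s = (1, 0, 0, 0)^T, error position = 8, corrected codeword c = 001011011110000

Compute s = H r^T mod 2 one row at a time:
  s_1 = 0 + 1 + 1 + 1 + 0 + 0 + 0 + 0 = 3 ≡ 1 (mod 2).
  s_2 = 0 + 1 + 1 + 0 + 0 + 0 + 0 + 0 = 2 ≡ 0 (mod 2).
  s_3 = 0 + 1 + 1 + 0 + 1 + 1 + 0 + 0 = 4 ≡ 0 (mod 2).
  s_4 = 0 + 1 + 1 + 0 + 1 + 1 + 0 + 0 = 4 ≡ 0 (mod 2).
s = (1, 0, 0, 0)^T — this equals column 8 of H (binary 1000), so error is at position 8.
Correct: flip bit 8 of r = 001011001110000 to get c = 001011011110000.


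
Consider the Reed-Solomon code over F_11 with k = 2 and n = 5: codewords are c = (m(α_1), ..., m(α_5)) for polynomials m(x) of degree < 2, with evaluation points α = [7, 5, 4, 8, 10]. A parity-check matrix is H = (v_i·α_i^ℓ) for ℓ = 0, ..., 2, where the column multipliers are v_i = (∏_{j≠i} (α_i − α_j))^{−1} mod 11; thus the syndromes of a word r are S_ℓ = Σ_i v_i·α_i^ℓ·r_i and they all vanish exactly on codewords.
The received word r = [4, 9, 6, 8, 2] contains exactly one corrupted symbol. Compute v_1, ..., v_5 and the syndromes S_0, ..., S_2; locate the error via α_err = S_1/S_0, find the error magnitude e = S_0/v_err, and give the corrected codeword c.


S = (5, 7, 1), error at position 4, error magnitude e = 1, c = [4, 9, 6, 7, 2].

Step 1: column multipliers v_i = (∏_{j≠i}(α_i − α_j))^{−1} mod 11.
  i = 1 (α = 7): (7−5)(7−4)(7−8)(7−10) = 2·3·(−1)·(−3) = 18 ≡ 7, so v_1 = 7^{−1} = 8 (mod 11).
  i = 2 (α = 5): (5−7)(5−4)(5−8)(5−10) = (−2)·1·(−3)·(−5) = −30 ≡ 3, so v_2 = 3^{−1} = 4 (mod 11).
  i = 3 (α = 4): (4−7)(4−5)(4−8)(4−10) = (−3)·(−1)·(−4)·(−6) = 72 ≡ 6, so v_3 = 6^{−1} = 2 (mod 11).
  i = 4 (α = 8): (8−7)(8−5)(8−4)(8−10) = 1·3·4·(−2) = −24 ≡ 9, so v_4 = 9^{−1} = 5 (mod 11).
  i = 5 (α = 10): (10−7)(10−5)(10−4)(10−8) = 3·5·6·2 = 180 ≡ 4, so v_5 = 4^{−1} = 3 (mod 11).
  v = [8, 4, 2, 5, 3].
Step 2: syndromes of r = [4, 9, 6, 8, 2] (all sums mod 11).
  S_0 = Σ v_i r_i = 8·4 + 4·9 + 2·6 + 5·8 + 3·2 = 126 ≡ 5.
  S_1 = Σ v_i α_i r_i = 8·7·4 + 4·5·9 + 2·4·6 + 5·8·8 + 3·10·2 = 832 ≡ 7.
  α_i^2 mod 11 = [5, 3, 5, 9, 1].
  S_2 = Σ v_i α_i^2 r_i = 8·5·4 + 4·3·9 + 2·5·6 + 5·9·8 + 3·1·2 = 694 ≡ 1.
  S = (5, 7, 1) ≠ 0, so r is not a codeword (an error is present).
Step 3: locate the error. For a single error e at position i, S_ℓ = v_i·e·α_i^ℓ, so α_err = S_1/S_0.
  S_0^{−1} = 5^{−1} = 9 (mod 11), so α_err = 7·9 = 63 ≡ 8 = α_4. Error position i = 4.
  Consistency check: S_2/S_1 = 1·8 = 8 ≡ 8 = α_err ✓ (single-error assumption holds).
Step 4: error magnitude e = S_0/v_4 = S_0·∏_{j≠4}(α_4 − α_j) = 5·9 = 45 ≡ 1 (mod 11).
Step 5: correct position 4: c_4 = r_4 − e = 8 − 1 ≡ 7 (mod 11). Hence c = [4, 9, 6, 7, 2].
  Check: interpolating c through the α_i gives m(x) = 5 + 3·x (degree < 2) with m(α_i) = c_i for every i, so c is indeed a codeword.


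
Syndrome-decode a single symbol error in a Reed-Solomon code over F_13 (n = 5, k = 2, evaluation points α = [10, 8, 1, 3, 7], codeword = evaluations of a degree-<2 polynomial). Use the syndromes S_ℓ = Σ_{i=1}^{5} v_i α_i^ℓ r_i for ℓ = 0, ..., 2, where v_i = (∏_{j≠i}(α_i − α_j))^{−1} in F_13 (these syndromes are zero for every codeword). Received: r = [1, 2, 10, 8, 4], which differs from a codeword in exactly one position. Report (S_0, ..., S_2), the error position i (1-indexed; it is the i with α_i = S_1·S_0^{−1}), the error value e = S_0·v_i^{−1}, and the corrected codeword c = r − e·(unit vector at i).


S = (8, 12, 5), error at position 2, error magnitude e = 12, c = [1, 3, 10, 8, 4].

Step 1: column multipliers v_i = (∏_{j≠i}(α_i − α_j))^{−1} mod 13.
  i = 1 (α = 10): (10−8)(10−1)(10−3)(10−7) = 2·9·7·3 = 378 ≡ 1, so v_1 = 1^{−1} = 1 (mod 13).
  i = 2 (α = 8): (8−10)(8−1)(8−3)(8−7) = (−2)·7·5·1 = −70 ≡ 8, so v_2 = 8^{−1} = 5 (mod 13).
  i = 3 (α = 1): (1−10)(1−8)(1−3)(1−7) = (−9)·(−7)·(−2)·(−6) = 756 ≡ 2, so v_3 = 2^{−1} = 7 (mod 13).
  i = 4 (α = 3): (3−10)(3−8)(3−1)(3−7) = (−7)·(−5)·2·(−4) = −280 ≡ 6, so v_4 = 6^{−1} = 11 (mod 13).
  i = 5 (α = 7): (7−10)(7−8)(7−1)(7−3) = (−3)·(−1)·6·4 = 72 ≡ 7, so v_5 = 7^{−1} = 2 (mod 13).
  v = [1, 5, 7, 11, 2].
Step 2: syndromes of r = [1, 2, 10, 8, 4] (all sums mod 13).
  S_0 = Σ v_i r_i = 1·1 + 5·2 + 7·10 + 11·8 + 2·4 = 177 ≡ 8.
  S_1 = Σ v_i α_i r_i = 1·10·1 + 5·8·2 + 7·1·10 + 11·3·8 + 2·7·4 = 480 ≡ 12.
  α_i^2 mod 13 = [9, 12, 1, 9, 10].
  S_2 = Σ v_i α_i^2 r_i = 1·9·1 + 5·12·2 + 7·1·10 + 11·9·8 + 2·10·4 = 1071 ≡ 5.
  S = (8, 12, 5) ≠ 0, so r is not a codeword (an error is present).
Step 3: locate the error. For a single error e at position i, S_ℓ = v_i·e·α_i^ℓ, so α_err = S_1/S_0.
  S_0^{−1} = 8^{−1} = 5 (mod 13), so α_err = 12·5 = 60 ≡ 8 = α_2. Error position i = 2.
  Consistency check: S_2/S_1 = 5·12 = 60 ≡ 8 = α_err ✓ (single-error assumption holds).
Step 4: error magnitude e = S_0/v_2 = S_0·∏_{j≠2}(α_2 − α_j) = 8·8 = 64 ≡ 12 (mod 13).
Step 5: correct position 2: c_2 = r_2 − e = 2 − 12 ≡ 3 (mod 13). Hence c = [1, 3, 10, 8, 4].
  Check: interpolating c through the α_i gives m(x) = 11 + 12·x (degree < 2) with m(α_i) = c_i for every i, so c is indeed a codeword.


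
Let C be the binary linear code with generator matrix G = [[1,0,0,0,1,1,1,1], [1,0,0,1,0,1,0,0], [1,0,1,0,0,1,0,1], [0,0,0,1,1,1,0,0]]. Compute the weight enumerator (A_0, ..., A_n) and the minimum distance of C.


Weight distribution: A_0 = 1, A_2 = 1, A_3 = 6, A_4 = 5, A_5 = 2, A_6 = 1. Minimum distance d = 2.

Enumerate all 2^4 = 16 messages m ∈ F_2^4.
For each, compute codeword c = mG in F_2^8, then tally its weight.
  m = 0000 → c = 00000000, weight = 0.
  m = 1000 → c = 10001111, weight = 5.
  m = 0100 → c = 10010100, weight = 3.
  m = 1100 → c = 00011011, weight = 4.
  m = 0010 → c = 10100101, weight = 4.
  m = 1010 → c = 00101010, weight = 3.
  m = 0110 → c = 00110001, weight = 3.
  m = 1110 → c = 10111110, weight = 6.
  m = 0001 → c = 00011100, weight = 3.
  m = 1001 → c = 10010011, weight = 4.
  m = 0101 → c = 10001000, weight = 2.
  m = 1101 → c = 00000111, weight = 3.
  m = 0011 → c = 10111001, weight = 5.
  m = 1011 → c = 00110110, weight = 4.
  m = 0111 → c = 00101101, weight = 4.
  m = 1111 → c = 10100010, weight = 3.
Tally weights:
  weight 0: 1 codewords.
  weight 2: 1 codewords.
  weight 3: 6 codewords.
  weight 4: 5 codewords.
  weight 5: 2 codewords.
  weight 6: 1 codewords.
Minimum distance d = smallest w > 0 with A_w > 0 = 2.
Sanity: Σ A_w = 16 = 2^4 = 16 ✓.


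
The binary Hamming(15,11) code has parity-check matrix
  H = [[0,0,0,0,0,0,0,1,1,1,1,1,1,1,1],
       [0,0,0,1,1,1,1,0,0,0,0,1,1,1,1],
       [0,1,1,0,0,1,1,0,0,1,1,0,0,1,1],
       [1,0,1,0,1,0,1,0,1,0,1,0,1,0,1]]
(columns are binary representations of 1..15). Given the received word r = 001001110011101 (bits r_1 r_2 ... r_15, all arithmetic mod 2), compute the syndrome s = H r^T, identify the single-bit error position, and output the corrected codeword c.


s = (1, 1, 1, 1)^T, error position = 15, corrected codeword c = 001001110011100

Compute s = H r^T mod 2 one row at a time:
  s_1 = 1 + 0 + 0 + 1 + 1 + 1 + 0 + 1 = 5 ≡ 1 (mod 2).
  s_2 = 0 + 0 + 1 + 1 + 1 + 1 + 0 + 1 = 5 ≡ 1 (mod 2).
  s_3 = 0 + 1 + 1 + 1 + 0 + 1 + 0 + 1 = 5 ≡ 1 (mod 2).
  s_4 = 0 + 1 + 0 + 1 + 0 + 1 + 1 + 1 = 5 ≡ 1 (mod 2).
s = (1, 1, 1, 1)^T — this equals column 15 of H (binary 1111), so error is at position 15.
Correct: flip bit 15 of r = 001001110011101 to get c = 001001110011100.


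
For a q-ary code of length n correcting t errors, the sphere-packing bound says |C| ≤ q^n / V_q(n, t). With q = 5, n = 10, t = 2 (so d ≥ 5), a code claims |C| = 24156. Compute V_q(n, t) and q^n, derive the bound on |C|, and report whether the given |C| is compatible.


V_q(n, t) = 761, q^n = 9765625, Hamming bound = 12832, |C| = 24156 > bound (violated).

Step 1: Compute V_q(n, t) = Σ_{j=0}^2 C(n, j) (q−1)^j.
  j = 0: C(10,0)·(4)^0 = 1·1 = 1.
  j = 1: C(10,1)·(4)^1 = 10·4 = 40.
  j = 2: C(10,2)·(4)^2 = 45·16 = 720.
  V_q(n, t) = 1 + 40 + 720 = 761.
Step 2: q^n = 5^10 = 9765625.
Step 3: Hamming bound ⌊q^n / V_q(n,t)⌋ = ⌊9765625/761⌋ = 12832.
Step 4: Compare |C| = 24156 to 12832: violated.
The claimed |C| lies above the Hamming bound, so no 5-ary code of length 10 with d ≥ 5 can have 24156 codewords.


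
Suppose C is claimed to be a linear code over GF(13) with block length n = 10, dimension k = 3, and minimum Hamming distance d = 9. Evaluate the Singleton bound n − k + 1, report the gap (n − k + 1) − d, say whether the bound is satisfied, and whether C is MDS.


Singleton RHS = n − k + 1 = 8, slack = -1, bound violated (no such code; not MDS).

Singleton bound: d ≤ n − k + 1.
Here n = 10, k = 3, so n − k + 1 = 8.
Given d = 9, check d ≤ 8: NO.
Slack = (n − k + 1) − d = -1.
The slack is negative: d = 9 exceeds n − k + 1 = 8 by 1, so the Singleton bound is violated and no linear [10, 3, 9]_13 code can exist. In particular it is not MDS (MDS requires d = n − k + 1 exactly).
Description: the claimed parameters are [10, 3, 9]_13; such a code would be impossible (violates the Singleton bound).


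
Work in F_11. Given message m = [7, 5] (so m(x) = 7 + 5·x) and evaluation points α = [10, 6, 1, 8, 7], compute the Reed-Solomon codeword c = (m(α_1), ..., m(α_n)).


c = [2, 4, 1, 3, 9]

Message polynomial: m(x) = 7 + 5·x (mod 11).
For each evaluation point α_i, compute m(α_i) mod 11:
  α_1 = 10: Horner steps 5 → 2, so m(10) = 2.
  α_2 = 6: Horner steps 5 → 4, so m(6) = 4.
  α_3 = 1: Horner steps 5 → 1, so m(1) = 1.
  α_4 = 8: Horner steps 5 → 3, so m(8) = 3.
  α_5 = 7: Horner steps 5 → 9, so m(7) = 9.
Codeword c = [2, 4, 1, 3, 9] ∈ F_11^5.


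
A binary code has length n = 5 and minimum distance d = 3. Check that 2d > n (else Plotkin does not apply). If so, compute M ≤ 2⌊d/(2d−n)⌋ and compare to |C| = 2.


Plotkin bound M ≤ 6; given |C| = 2 ≤ bound (satisfied).

Check applicability: 2d = 6, n = 5.
2d − n = 1 > 0, so Plotkin applies.
Compute d/(2d−n) = 3/1 ≈ 3.0000.
⌊d/(2d−n)⌋ = 3.
Plotkin bound: M ≤ 2·3 = 6.
Given |C| = 2, check: satisfied.
This |C| is below the Plotkin bound.


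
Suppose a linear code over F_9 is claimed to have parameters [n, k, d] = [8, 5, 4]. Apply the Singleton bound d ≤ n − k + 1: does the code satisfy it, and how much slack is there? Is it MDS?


Singleton RHS = n − k + 1 = 4, slack = 0, bound satisfied, MDS.

Singleton bound: d ≤ n − k + 1.
Here n = 8, k = 5, so n − k + 1 = 4.
Given d = 4, check d ≤ 4: YES.
Slack = (n − k + 1) − d = 0.
The code is MDS (slack = 0).
Description: the claimed parameters are [8, 5, 4]_9; such a code would be MDS (meets Singleton bound).


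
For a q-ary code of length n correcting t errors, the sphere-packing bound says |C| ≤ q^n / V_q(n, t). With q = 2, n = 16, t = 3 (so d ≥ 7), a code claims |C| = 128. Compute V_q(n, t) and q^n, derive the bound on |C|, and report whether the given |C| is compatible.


V_q(n, t) = 697, q^n = 65536, Hamming bound = 94, |C| = 128 > bound (violated).

Step 1: Compute V_q(n, t) = Σ_{j=0}^3 C(n, j) (q−1)^j.
  j = 0: C(16,0)·(1)^0 = 1·1 = 1.
  j = 1: C(16,1)·(1)^1 = 16·1 = 16.
  j = 2: C(16,2)·(1)^2 = 120·1 = 120.
  j = 3: C(16,3)·(1)^3 = 560·1 = 560.
  V_q(n, t) = 1 + 16 + 120 + 560 = 697.
Step 2: q^n = 2^16 = 65536.
Step 3: Hamming bound ⌊q^n / V_q(n,t)⌋ = ⌊65536/697⌋ = 94.
Step 4: Compare |C| = 128 to 94: violated.
The claimed |C| lies above the Hamming bound, so no 2-ary code of length 16 with d ≥ 7 can have 128 codewords.


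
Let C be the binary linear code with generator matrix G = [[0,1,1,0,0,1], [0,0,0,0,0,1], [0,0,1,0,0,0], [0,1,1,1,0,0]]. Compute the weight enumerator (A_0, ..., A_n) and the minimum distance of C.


Weight distribution: A_0 = 1, A_1 = 4, A_2 = 6, A_3 = 4, A_4 = 1. Minimum distance d = 1.

Enumerate all 2^4 = 16 messages m ∈ F_2^4.
For each, compute codeword c = mG in F_2^6, then tally its weight.
  m = 0000 → c = 000000, weight = 0.
  m = 1000 → c = 011001, weight = 3.
  m = 0100 → c = 000001, weight = 1.
  m = 1100 → c = 011000, weight = 2.
  m = 0010 → c = 001000, weight = 1.
  m = 1010 → c = 010001, weight = 2.
  m = 0110 → c = 001001, weight = 2.
  m = 1110 → c = 010000, weight = 1.
  m = 0001 → c = 011100, weight = 3.
  m = 1001 → c = 000101, weight = 2.
  m = 0101 → c = 011101, weight = 4.
  m = 1101 → c = 000100, weight = 1.
  m = 0011 → c = 010100, weight = 2.
  m = 1011 → c = 001101, weight = 3.
  m = 0111 → c = 010101, weight = 3.
  m = 1111 → c = 001100, weight = 2.
Tally weights:
  weight 0: 1 codewords.
  weight 1: 4 codewords.
  weight 2: 6 codewords.
  weight 3: 4 codewords.
  weight 4: 1 codewords.
Minimum distance d = smallest w > 0 with A_w > 0 = 1.
Sanity: Σ A_w = 16 = 2^4 = 16 ✓.


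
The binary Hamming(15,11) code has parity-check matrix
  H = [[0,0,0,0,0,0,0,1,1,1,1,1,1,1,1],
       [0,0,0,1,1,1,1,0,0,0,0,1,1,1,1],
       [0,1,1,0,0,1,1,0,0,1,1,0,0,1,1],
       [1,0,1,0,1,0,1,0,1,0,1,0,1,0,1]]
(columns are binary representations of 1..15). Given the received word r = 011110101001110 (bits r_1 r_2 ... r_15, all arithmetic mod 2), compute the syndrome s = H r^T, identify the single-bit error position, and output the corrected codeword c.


s = (0, 0, 0, 1)^T, error position = 1, corrected codeword c = 111110101001110

Compute s = H r^T mod 2 one row at a time:
  s_1 = 0 + 1 + 0 + 0 + 1 + 1 + 1 + 0 = 4 ≡ 0 (mod 2).
  s_2 = 1 + 1 + 0 + 1 + 1 + 1 + 1 + 0 = 6 ≡ 0 (mod 2).
  s_3 = 1 + 1 + 0 + 1 + 0 + 0 + 1 + 0 = 4 ≡ 0 (mod 2).
  s_4 = 0 + 1 + 1 + 1 + 1 + 0 + 1 + 0 = 5 ≡ 1 (mod 2).
s = (0, 0, 0, 1)^T — this equals column 1 of H (binary 0001), so error is at position 1.
Correct: flip bit 1 of r = 011110101001110 to get c = 111110101001110.


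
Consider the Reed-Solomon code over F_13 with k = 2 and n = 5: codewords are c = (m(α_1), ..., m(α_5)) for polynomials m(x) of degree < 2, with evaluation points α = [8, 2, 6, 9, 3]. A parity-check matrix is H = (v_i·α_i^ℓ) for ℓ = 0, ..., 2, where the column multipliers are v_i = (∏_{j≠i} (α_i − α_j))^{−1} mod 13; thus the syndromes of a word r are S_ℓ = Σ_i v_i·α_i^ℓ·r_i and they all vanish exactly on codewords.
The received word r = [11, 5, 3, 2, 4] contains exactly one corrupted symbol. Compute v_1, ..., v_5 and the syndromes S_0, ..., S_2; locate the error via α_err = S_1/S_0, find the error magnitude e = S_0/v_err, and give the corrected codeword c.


S = (8, 3, 6), error at position 2, error magnitude e = 5, c = [11, 0, 3, 2, 4].

Step 1: column multipliers v_i = (∏_{j≠i}(α_i − α_j))^{−1} mod 13.
  i = 1 (α = 8): (8−2)(8−6)(8−9)(8−3) = 6·2·(−1)·5 = −60 ≡ 5, so v_1 = 5^{−1} = 8 (mod 13).
  i = 2 (α = 2): (2−8)(2−6)(2−9)(2−3) = (−6)·(−4)·(−7)·(−1) = 168 ≡ 12, so v_2 = 12^{−1} = 12 (mod 13).
  i = 3 (α = 6): (6−8)(6−2)(6−9)(6−3) = (−2)·4·(−3)·3 = 72 ≡ 7, so v_3 = 7^{−1} = 2 (mod 13).
  i = 4 (α = 9): (9−8)(9−2)(9−6)(9−3) = 1·7·3·6 = 126 ≡ 9, so v_4 = 9^{−1} = 3 (mod 13).
  i = 5 (α = 3): (3−8)(3−2)(3−6)(3−9) = (−5)·1·(−3)·(−6) = −90 ≡ 1, so v_5 = 1^{−1} = 1 (mod 13).
  v = [8, 12, 2, 3, 1].
Step 2: syndromes of r = [11, 5, 3, 2, 4] (all sums mod 13).
  S_0 = Σ v_i r_i = 8·11 + 12·5 + 2·3 + 3·2 + 1·4 = 164 ≡ 8.
  S_1 = Σ v_i α_i r_i = 8·8·11 + 12·2·5 + 2·6·3 + 3·9·2 + 1·3·4 = 926 ≡ 3.
  α_i^2 mod 13 = [12, 4, 10, 3, 9].
  S_2 = Σ v_i α_i^2 r_i = 8·12·11 + 12·4·5 + 2·10·3 + 3·3·2 + 1·9·4 = 1410 ≡ 6.
  S = (8, 3, 6) ≠ 0, so r is not a codeword (an error is present).
Step 3: locate the error. For a single error e at position i, S_ℓ = v_i·e·α_i^ℓ, so α_err = S_1/S_0.
  S_0^{−1} = 8^{−1} = 5 (mod 13), so α_err = 3·5 = 15 ≡ 2 = α_2. Error position i = 2.
  Consistency check: S_2/S_1 = 6·9 = 54 ≡ 2 = α_err ✓ (single-error assumption holds).
Step 4: error magnitude e = S_0/v_2 = S_0·∏_{j≠2}(α_2 − α_j) = 8·12 = 96 ≡ 5 (mod 13).
Step 5: correct position 2: c_2 = r_2 − e = 5 − 5 ≡ 0 (mod 13). Hence c = [11, 0, 3, 2, 4].
  Check: interpolating c through the α_i gives m(x) = 5 + 4·x (degree < 2) with m(α_i) = c_i for every i, so c is indeed a codeword.


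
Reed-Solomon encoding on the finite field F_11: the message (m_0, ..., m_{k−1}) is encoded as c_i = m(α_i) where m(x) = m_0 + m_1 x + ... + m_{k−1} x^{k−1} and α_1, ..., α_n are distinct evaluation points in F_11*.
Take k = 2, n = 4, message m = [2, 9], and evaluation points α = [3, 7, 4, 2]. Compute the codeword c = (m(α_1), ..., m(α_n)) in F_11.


c = [7, 10, 5, 9]

Message polynomial: m(x) = 2 + 9·x (mod 11).
For each evaluation point α_i, compute m(α_i) mod 11:
  α_1 = 3: Horner steps 9 → 7, so m(3) = 7.
  α_2 = 7: Horner steps 9 → 10, so m(7) = 10.
  α_3 = 4: Horner steps 9 → 5, so m(4) = 5.
  α_4 = 2: Horner steps 9 → 9, so m(2) = 9.
Codeword c = [7, 10, 5, 9] ∈ F_11^4.


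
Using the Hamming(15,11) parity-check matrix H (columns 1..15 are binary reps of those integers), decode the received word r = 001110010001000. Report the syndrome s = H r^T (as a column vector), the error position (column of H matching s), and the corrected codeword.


s = (0, 1, 1, 0)^T, error position = 6, corrected codeword c = 001111010001000

Compute s = H r^T mod 2 one row at a time:
  s_1 = 1 + 0 + 0 + 0 + 1 + 0 + 0 + 0 = 2 ≡ 0 (mod 2).
  s_2 = 1 + 1 + 0 + 0 + 1 + 0 + 0 + 0 = 3 ≡ 1 (mod 2).
  s_3 = 0 + 1 + 0 + 0 + 0 + 0 + 0 + 0 = 1 ≡ 1 (mod 2).
  s_4 = 0 + 1 + 1 + 0 + 0 + 0 + 0 + 0 = 2 ≡ 0 (mod 2).
s = (0, 1, 1, 0)^T — this equals column 6 of H (binary 0110), so error is at position 6.
Correct: flip bit 6 of r = 001110010001000 to get c = 001111010001000.


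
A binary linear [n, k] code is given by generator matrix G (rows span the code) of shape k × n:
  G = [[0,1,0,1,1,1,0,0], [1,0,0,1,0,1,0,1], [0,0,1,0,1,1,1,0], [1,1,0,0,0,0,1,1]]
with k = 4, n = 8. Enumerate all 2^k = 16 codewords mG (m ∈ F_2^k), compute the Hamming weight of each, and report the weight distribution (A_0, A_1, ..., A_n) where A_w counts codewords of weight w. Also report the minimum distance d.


Weight distribution: A_0 = 1, A_2 = 2, A_4 = 9, A_6 = 4. Minimum distance d = 2.

Enumerate all 2^4 = 16 messages m ∈ F_2^4.
For each, compute codeword c = mG in F_2^8, then tally its weight.
  m = 0000 → c = 00000000, weight = 0.
  m = 1000 → c = 01011100, weight = 4.
  m = 0100 → c = 10010101, weight = 4.
  m = 1100 → c = 11001001, weight = 4.
  m = 0010 → c = 00101110, weight = 4.
  m = 1010 → c = 01110010, weight = 4.
  m = 0110 → c = 10111011, weight = 6.
  m = 1110 → c = 11100111, weight = 6.
  m = 0001 → c = 11000011, weight = 4.
  m = 1001 → c = 10011111, weight = 6.
  m = 0101 → c = 01010110, weight = 4.
  m = 1101 → c = 00001010, weight = 2.
  m = 0011 → c = 11101101, weight = 6.
  m = 1011 → c = 10110001, weight = 4.
  m = 0111 → c = 01111000, weight = 4.
  m = 1111 → c = 00100100, weight = 2.
Tally weights:
  weight 0: 1 codewords.
  weight 2: 2 codewords.
  weight 4: 9 codewords.
  weight 6: 4 codewords.
Minimum distance d = smallest w > 0 with A_w > 0 = 2.
Sanity: Σ A_w = 16 = 2^4 = 16 ✓.


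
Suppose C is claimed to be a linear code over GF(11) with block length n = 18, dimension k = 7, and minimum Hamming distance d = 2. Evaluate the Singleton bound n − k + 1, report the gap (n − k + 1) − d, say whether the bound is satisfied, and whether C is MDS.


Singleton RHS = n − k + 1 = 12, slack = 10, bound satisfied, not MDS.

Singleton bound: d ≤ n − k + 1.
Here n = 18, k = 7, so n − k + 1 = 12.
Given d = 2, check d ≤ 12: YES.
Slack = (n − k + 1) − d = 10.
The code is NOT MDS (slack = 10 > 0).
Description: the claimed parameters are [18, 7, 2]_11; such a code would be non-MDS.


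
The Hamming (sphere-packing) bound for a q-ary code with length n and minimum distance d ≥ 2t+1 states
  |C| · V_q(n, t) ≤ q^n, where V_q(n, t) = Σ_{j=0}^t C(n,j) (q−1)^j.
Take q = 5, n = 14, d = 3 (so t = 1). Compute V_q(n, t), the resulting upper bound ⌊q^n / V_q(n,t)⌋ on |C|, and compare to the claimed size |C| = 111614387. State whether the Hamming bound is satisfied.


V_q(n, t) = 57, q^n = 6103515625, Hamming bound = 107079221, |C| = 111614387 > bound (violated).

Step 1: Compute V_q(n, t) = Σ_{j=0}^1 C(n, j) (q−1)^j.
  j = 0: C(14,0)·(4)^0 = 1·1 = 1.
  j = 1: C(14,1)·(4)^1 = 14·4 = 56.
  V_q(n, t) = 1 + 56 = 57.
Step 2: q^n = 5^14 = 6103515625.
Step 3: Hamming bound ⌊q^n / V_q(n,t)⌋ = ⌊6103515625/57⌋ = 107079221.
Step 4: Compare |C| = 111614387 to 107079221: violated.
The claimed |C| lies above the Hamming bound, so no 5-ary code of length 14 with d ≥ 3 can have 111614387 codewords.


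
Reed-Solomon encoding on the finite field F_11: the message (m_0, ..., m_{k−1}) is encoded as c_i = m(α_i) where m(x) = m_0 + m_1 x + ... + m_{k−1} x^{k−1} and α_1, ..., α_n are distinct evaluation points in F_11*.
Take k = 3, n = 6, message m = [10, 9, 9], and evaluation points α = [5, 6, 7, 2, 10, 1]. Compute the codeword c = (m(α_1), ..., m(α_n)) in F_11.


c = [5, 3, 8, 9, 10, 6]

Message polynomial: m(x) = 10 + 9·x + 9·x^2 (mod 11).
For each evaluation point α_i, compute m(α_i) mod 11:
  α_1 = 5: Horner steps 9 → 10 → 5, so m(5) = 5.
  α_2 = 6: Horner steps 9 → 8 → 3, so m(6) = 3.
  α_3 = 7: Horner steps 9 → 6 → 8, so m(7) = 8.
  α_4 = 2: Horner steps 9 → 5 → 9, so m(2) = 9.
  α_5 = 10: Horner steps 9 → 0 → 10, so m(10) = 10.
  α_6 = 1: Horner steps 9 → 7 → 6, so m(1) = 6.
Codeword c = [5, 3, 8, 9, 10, 6] ∈ F_11^6.


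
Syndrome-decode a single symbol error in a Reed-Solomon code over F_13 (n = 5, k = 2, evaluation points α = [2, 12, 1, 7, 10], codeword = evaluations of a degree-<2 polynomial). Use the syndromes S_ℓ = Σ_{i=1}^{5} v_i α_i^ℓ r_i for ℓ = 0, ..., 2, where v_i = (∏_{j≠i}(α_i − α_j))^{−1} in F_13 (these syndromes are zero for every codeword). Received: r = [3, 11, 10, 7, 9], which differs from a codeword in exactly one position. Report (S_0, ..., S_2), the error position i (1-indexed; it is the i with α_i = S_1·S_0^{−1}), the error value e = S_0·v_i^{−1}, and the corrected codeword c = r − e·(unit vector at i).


S = (1, 10, 9), error at position 5, error magnitude e = 10, c = [3, 11, 10, 7, 12].

Step 1: column multipliers v_i = (∏_{j≠i}(α_i − α_j))^{−1} mod 13.
  i = 1 (α = 2): (2−12)(2−1)(2−7)(2−10) = (−10)·1·(−5)·(−8) = −400 ≡ 3, so v_1 = 3^{−1} = 9 (mod 13).
  i = 2 (α = 12): (12−2)(12−1)(12−7)(12−10) = 10·11·5·2 = 1100 ≡ 8, so v_2 = 8^{−1} = 5 (mod 13).
  i = 3 (α = 1): (1−2)(1−12)(1−7)(1−10) = (−1)·(−11)·(−6)·(−9) = 594 ≡ 9, so v_3 = 9^{−1} = 3 (mod 13).
  i = 4 (α = 7): (7−2)(7−12)(7−1)(7−10) = 5·(−5)·6·(−3) = 450 ≡ 8, so v_4 = 8^{−1} = 5 (mod 13).
  i = 5 (α = 10): (10−2)(10−12)(10−1)(10−7) = 8·(−2)·9·3 = −432 ≡ 10, so v_5 = 10^{−1} = 4 (mod 13).
  v = [9, 5, 3, 5, 4].
Step 2: syndromes of r = [3, 11, 10, 7, 9] (all sums mod 13).
  S_0 = Σ v_i r_i = 9·3 + 5·11 + 3·10 + 5·7 + 4·9 = 183 ≡ 1.
  S_1 = Σ v_i α_i r_i = 9·2·3 + 5·12·11 + 3·1·10 + 5·7·7 + 4·10·9 = 1349 ≡ 10.
  α_i^2 mod 13 = [4, 1, 1, 10, 9].
  S_2 = Σ v_i α_i^2 r_i = 9·4·3 + 5·1·11 + 3·1·10 + 5·10·7 + 4·9·9 = 867 ≡ 9.
  S = (1, 10, 9) ≠ 0, so r is not a codeword (an error is present).
Step 3: locate the error. For a single error e at position i, S_ℓ = v_i·e·α_i^ℓ, so α_err = S_1/S_0.
  S_0^{−1} = 1^{−1} = 1 (mod 13), so α_err = 10·1 = 10 ≡ 10 = α_5. Error position i = 5.
  Consistency check: S_2/S_1 = 9·4 = 36 ≡ 10 = α_err ✓ (single-error assumption holds).
Step 4: error magnitude e = S_0/v_5 = S_0·∏_{j≠5}(α_5 − α_j) = 1·10 = 10 ≡ 10 (mod 13).
Step 5: correct position 5: c_5 = r_5 − e = 9 − 10 ≡ 12 (mod 13). Hence c = [3, 11, 10, 7, 12].
  Check: interpolating c through the α_i gives m(x) = 4 + 6·x (degree < 2) with m(α_i) = c_i for every i, so c is indeed a codeword.


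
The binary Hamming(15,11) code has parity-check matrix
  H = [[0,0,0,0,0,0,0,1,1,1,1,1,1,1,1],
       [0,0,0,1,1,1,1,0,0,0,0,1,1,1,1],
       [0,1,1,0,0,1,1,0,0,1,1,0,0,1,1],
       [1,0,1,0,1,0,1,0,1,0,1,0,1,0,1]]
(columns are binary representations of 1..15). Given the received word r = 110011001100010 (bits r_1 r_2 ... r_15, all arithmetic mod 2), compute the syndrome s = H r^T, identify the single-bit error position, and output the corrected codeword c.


s = (1, 1, 0, 1)^T, error position = 13, corrected codeword c = 110011001100110

Compute s = H r^T mod 2 one row at a time:
  s_1 = 0 + 1 + 1 + 0 + 0 + 0 + 1 + 0 = 3 ≡ 1 (mod 2).
  s_2 = 0 + 1 + 1 + 0 + 0 + 0 + 1 + 0 = 3 ≡ 1 (mod 2).
  s_3 = 1 + 0 + 1 + 0 + 1 + 0 + 1 + 0 = 4 ≡ 0 (mod 2).
  s_4 = 1 + 0 + 1 + 0 + 1 + 0 + 0 + 0 = 3 ≡ 1 (mod 2).
s = (1, 1, 0, 1)^T — this equals column 13 of H (binary 1101), so error is at position 13.
Correct: flip bit 13 of r = 110011001100010 to get c = 110011001100110.


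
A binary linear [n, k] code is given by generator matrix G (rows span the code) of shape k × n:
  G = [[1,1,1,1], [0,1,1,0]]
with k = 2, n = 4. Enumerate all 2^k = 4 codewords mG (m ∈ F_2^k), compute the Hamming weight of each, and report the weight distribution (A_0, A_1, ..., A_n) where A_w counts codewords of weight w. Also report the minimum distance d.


Weight distribution: A_0 = 1, A_2 = 2, A_4 = 1. Minimum distance d = 2.

Enumerate all 2^2 = 4 messages m ∈ F_2^2.
For each, compute codeword c = mG in F_2^4, then tally its weight.
  m = 00 → c = 0000, weight = 0.
  m = 10 → c = 1111, weight = 4.
  m = 01 → c = 0110, weight = 2.
  m = 11 → c = 1001, weight = 2.
Tally weights:
  weight 0: 1 codewords.
  weight 2: 2 codewords.
  weight 4: 1 codewords.
Minimum distance d = smallest w > 0 with A_w > 0 = 2.
Sanity: Σ A_w = 4 = 2^2 = 4 ✓.


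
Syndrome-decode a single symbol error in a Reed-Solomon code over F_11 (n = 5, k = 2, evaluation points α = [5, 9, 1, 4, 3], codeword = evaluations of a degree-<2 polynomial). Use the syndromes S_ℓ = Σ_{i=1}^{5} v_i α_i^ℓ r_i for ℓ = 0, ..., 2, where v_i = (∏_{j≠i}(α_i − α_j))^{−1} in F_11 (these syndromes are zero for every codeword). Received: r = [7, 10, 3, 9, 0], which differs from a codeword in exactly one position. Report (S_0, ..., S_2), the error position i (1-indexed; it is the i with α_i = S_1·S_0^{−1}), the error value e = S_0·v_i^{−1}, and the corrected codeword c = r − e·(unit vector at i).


S = (2, 2, 2), error at position 3, error magnitude e = 10, c = [7, 10, 4, 9, 0].

Step 1: column multipliers v_i = (∏_{j≠i}(α_i − α_j))^{−1} mod 11.
  i = 1 (α = 5): (5−9)(5−1)(5−4)(5−3) = (−4)·4·1·2 = −32 ≡ 1, so v_1 = 1^{−1} = 1 (mod 11).
  i = 2 (α = 9): (9−5)(9−1)(9−4)(9−3) = 4·8·5·6 = 960 ≡ 3, so v_2 = 3^{−1} = 4 (mod 11).
  i = 3 (α = 1): (1−5)(1−9)(1−4)(1−3) = (−4)·(−8)·(−3)·(−2) = 192 ≡ 5, so v_3 = 5^{−1} = 9 (mod 11).
  i = 4 (α = 4): (4−5)(4−9)(4−1)(4−3) = (−1)·(−5)·3·1 = 15 ≡ 4, so v_4 = 4^{−1} = 3 (mod 11).
  i = 5 (α = 3): (3−5)(3−9)(3−1)(3−4) = (−2)·(−6)·2·(−1) = −24 ≡ 9, so v_5 = 9^{−1} = 5 (mod 11).
  v = [1, 4, 9, 3, 5].
Step 2: syndromes of r = [7, 10, 3, 9, 0] (all sums mod 11).
  S_0 = Σ v_i r_i = 1·7 + 4·10 + 9·3 + 3·9 + 5·0 = 101 ≡ 2.
  S_1 = Σ v_i α_i r_i = 1·5·7 + 4·9·10 + 9·1·3 + 3·4·9 + 5·3·0 = 530 ≡ 2.
  α_i^2 mod 11 = [3, 4, 1, 5, 9].
  S_2 = Σ v_i α_i^2 r_i = 1·3·7 + 4·4·10 + 9·1·3 + 3·5·9 + 5·9·0 = 343 ≡ 2.
  S = (2, 2, 2) ≠ 0, so r is not a codeword (an error is present).
Step 3: locate the error. For a single error e at position i, S_ℓ = v_i·e·α_i^ℓ, so α_err = S_1/S_0.
  S_0^{−1} = 2^{−1} = 6 (mod 11), so α_err = 2·6 = 12 ≡ 1 = α_3. Error position i = 3.
  Consistency check: S_2/S_1 = 2·6 = 12 ≡ 1 = α_err ✓ (single-error assumption holds).
Step 4: error magnitude e = S_0/v_3 = S_0·∏_{j≠3}(α_3 − α_j) = 2·5 = 10 ≡ 10 (mod 11).
Step 5: correct position 3: c_3 = r_3 − e = 3 − 10 ≡ 4 (mod 11). Hence c = [7, 10, 4, 9, 0].
  Check: interpolating c through the α_i gives m(x) = 6 + 9·x (degree < 2) with m(α_i) = c_i for every i, so c is indeed a codeword.


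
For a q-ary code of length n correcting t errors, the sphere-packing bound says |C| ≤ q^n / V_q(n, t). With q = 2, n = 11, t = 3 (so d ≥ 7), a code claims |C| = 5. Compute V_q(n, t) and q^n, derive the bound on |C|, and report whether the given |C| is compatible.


V_q(n, t) = 232, q^n = 2048, Hamming bound = 8, |C| = 5 ≤ bound (satisfied).

Step 1: Compute V_q(n, t) = Σ_{j=0}^3 C(n, j) (q−1)^j.
  j = 0: C(11,0)·(1)^0 = 1·1 = 1.
  j = 1: C(11,1)·(1)^1 = 11·1 = 11.
  j = 2: C(11,2)·(1)^2 = 55·1 = 55.
  j = 3: C(11,3)·(1)^3 = 165·1 = 165.
  V_q(n, t) = 1 + 11 + 55 + 165 = 232.
Step 2: q^n = 2^11 = 2048.
Step 3: Hamming bound ⌊q^n / V_q(n,t)⌋ = ⌊2048/232⌋ = 8.
Step 4: Compare |C| = 5 to 8: satisfied.
The claimed |C| lies below the Hamming bound.


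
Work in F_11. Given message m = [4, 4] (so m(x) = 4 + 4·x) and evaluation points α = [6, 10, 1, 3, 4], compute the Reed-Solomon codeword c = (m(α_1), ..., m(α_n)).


c = [6, 0, 8, 5, 9]

Message polynomial: m(x) = 4 + 4·x (mod 11).
For each evaluation point α_i, compute m(α_i) mod 11:
  α_1 = 6: Horner steps 4 → 6, so m(6) = 6.
  α_2 = 10: Horner steps 4 → 0, so m(10) = 0.
  α_3 = 1: Horner steps 4 → 8, so m(1) = 8.
  α_4 = 3: Horner steps 4 → 5, so m(3) = 5.
  α_5 = 4: Horner steps 4 → 9, so m(4) = 9.
Codeword c = [6, 0, 8, 5, 9] ∈ F_11^5.
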